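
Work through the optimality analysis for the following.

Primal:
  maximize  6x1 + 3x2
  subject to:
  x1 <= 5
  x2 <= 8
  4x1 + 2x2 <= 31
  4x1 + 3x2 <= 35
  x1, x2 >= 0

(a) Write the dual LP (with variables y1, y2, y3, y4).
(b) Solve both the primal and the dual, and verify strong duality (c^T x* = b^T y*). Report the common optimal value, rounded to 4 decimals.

The standard primal-dual pair for 'max c^T x s.t. A x <= b, x >= 0' is:
  Dual:  min b^T y  s.t.  A^T y >= c,  y >= 0.

So the dual LP is:
  minimize  5y1 + 8y2 + 31y3 + 35y4
  subject to:
    y1 + 4y3 + 4y4 >= 6
    y2 + 2y3 + 3y4 >= 3
    y1, y2, y3, y4 >= 0

Solving the primal: x* = (5, 5).
  primal value c^T x* = 45.
Solving the dual: y* = (2, 0, 0, 1).
  dual value b^T y* = 45.
Strong duality: c^T x* = b^T y*. Confirmed.

45


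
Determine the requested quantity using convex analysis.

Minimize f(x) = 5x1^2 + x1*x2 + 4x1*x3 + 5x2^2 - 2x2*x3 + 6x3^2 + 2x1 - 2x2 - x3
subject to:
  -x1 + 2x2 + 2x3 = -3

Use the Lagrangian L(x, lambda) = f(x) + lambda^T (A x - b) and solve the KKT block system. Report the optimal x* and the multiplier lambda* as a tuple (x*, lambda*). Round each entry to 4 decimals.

Form the Lagrangian:
  L(x, lambda) = (1/2) x^T Q x + c^T x + lambda^T (A x - b)
Stationarity (grad_x L = 0): Q x + c + A^T lambda = 0.
Primal feasibility: A x = b.

This gives the KKT block system:
  [ Q   A^T ] [ x     ]   [-c ]
  [ A    0  ] [ lambda ] = [ b ]

Solving the linear system:
  x*      = (0.4415, -0.5994, -0.6798)
  lambda* = (3.0965)
  f(x*)   = 6.0256

x* = (0.4415, -0.5994, -0.6798), lambda* = (3.0965)


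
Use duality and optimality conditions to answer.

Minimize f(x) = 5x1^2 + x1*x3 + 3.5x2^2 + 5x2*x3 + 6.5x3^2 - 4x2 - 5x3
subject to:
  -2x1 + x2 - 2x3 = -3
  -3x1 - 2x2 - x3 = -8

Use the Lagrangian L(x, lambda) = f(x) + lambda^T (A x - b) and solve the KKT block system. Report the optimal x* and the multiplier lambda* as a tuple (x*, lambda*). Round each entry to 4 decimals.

Form the Lagrangian:
  L(x, lambda) = (1/2) x^T Q x + c^T x + lambda^T (A x - b)
Stationarity (grad_x L = 0): Q x + c + A^T lambda = 0.
Primal feasibility: A x = b.

This gives the KKT block system:
  [ Q   A^T ] [ x     ]   [-c ]
  [ A    0  ] [ lambda ] = [ b ]

Solving the linear system:
  x*      = (1.694, 1.2448, 0.4285)
  lambda* = (2.024, 4.44)
  f(x*)   = 17.2353

x* = (1.694, 1.2448, 0.4285), lambda* = (2.024, 4.44)


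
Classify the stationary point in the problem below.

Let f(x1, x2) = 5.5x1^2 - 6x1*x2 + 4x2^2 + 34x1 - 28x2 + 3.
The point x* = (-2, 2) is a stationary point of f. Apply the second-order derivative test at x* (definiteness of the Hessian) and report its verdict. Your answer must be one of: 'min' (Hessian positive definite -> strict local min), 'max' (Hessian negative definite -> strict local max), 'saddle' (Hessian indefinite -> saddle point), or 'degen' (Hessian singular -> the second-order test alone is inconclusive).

Compute the Hessian H = grad^2 f:
  H = [[11, -6], [-6, 8]]
Verify stationarity: grad f(x*) = H x* + g = (0, 0).
Eigenvalues of H: 3.3153, 15.6847.
Both eigenvalues > 0, so H is positive definite -> x* is a strict local min.

min


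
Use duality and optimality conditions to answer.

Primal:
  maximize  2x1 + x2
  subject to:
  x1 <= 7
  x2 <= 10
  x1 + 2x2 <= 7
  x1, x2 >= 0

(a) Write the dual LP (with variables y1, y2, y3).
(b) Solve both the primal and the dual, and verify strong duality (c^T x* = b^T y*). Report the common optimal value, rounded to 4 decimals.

The standard primal-dual pair for 'max c^T x s.t. A x <= b, x >= 0' is:
  Dual:  min b^T y  s.t.  A^T y >= c,  y >= 0.

So the dual LP is:
  minimize  7y1 + 10y2 + 7y3
  subject to:
    y1 + y3 >= 2
    y2 + 2y3 >= 1
    y1, y2, y3 >= 0

Solving the primal: x* = (7, 0).
  primal value c^T x* = 14.
Solving the dual: y* = (1.5, 0, 0.5).
  dual value b^T y* = 14.
Strong duality: c^T x* = b^T y*. Confirmed.

14


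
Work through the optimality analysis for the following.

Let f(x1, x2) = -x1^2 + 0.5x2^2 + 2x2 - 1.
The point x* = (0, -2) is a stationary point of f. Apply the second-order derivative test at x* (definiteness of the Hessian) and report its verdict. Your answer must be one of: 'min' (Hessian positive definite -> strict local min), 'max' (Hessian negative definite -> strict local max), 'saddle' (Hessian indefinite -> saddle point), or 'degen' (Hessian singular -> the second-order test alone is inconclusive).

Compute the Hessian H = grad^2 f:
  H = [[-2, 0], [0, 1]]
Verify stationarity: grad f(x*) = H x* + g = (0, 0).
Eigenvalues of H: -2, 1.
Eigenvalues have mixed signs, so H is indefinite -> x* is a saddle point.

saddle


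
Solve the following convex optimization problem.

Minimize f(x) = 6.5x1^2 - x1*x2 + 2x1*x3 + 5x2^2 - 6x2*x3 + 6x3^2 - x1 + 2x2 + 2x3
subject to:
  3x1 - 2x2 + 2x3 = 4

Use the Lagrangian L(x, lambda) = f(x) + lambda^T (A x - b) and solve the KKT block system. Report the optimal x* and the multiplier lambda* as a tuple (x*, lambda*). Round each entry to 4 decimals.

Form the Lagrangian:
  L(x, lambda) = (1/2) x^T Q x + c^T x + lambda^T (A x - b)
Stationarity (grad_x L = 0): Q x + c + A^T lambda = 0.
Primal feasibility: A x = b.

This gives the KKT block system:
  [ Q   A^T ] [ x     ]   [-c ]
  [ A    0  ] [ lambda ] = [ b ]

Solving the linear system:
  x*      = (0.8406, -0.9275, -0.1884)
  lambda* = (-3.4928)
  f(x*)   = 5.4493

x* = (0.8406, -0.9275, -0.1884), lambda* = (-3.4928)


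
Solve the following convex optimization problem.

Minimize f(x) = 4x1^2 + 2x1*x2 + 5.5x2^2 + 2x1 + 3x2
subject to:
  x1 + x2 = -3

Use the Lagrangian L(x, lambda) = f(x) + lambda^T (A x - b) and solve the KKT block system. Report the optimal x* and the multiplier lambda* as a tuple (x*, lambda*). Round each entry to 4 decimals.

Form the Lagrangian:
  L(x, lambda) = (1/2) x^T Q x + c^T x + lambda^T (A x - b)
Stationarity (grad_x L = 0): Q x + c + A^T lambda = 0.
Primal feasibility: A x = b.

This gives the KKT block system:
  [ Q   A^T ] [ x     ]   [-c ]
  [ A    0  ] [ lambda ] = [ b ]

Solving the linear system:
  x*      = (-1.7333, -1.2667)
  lambda* = (14.4)
  f(x*)   = 17.9667

x* = (-1.7333, -1.2667), lambda* = (14.4)


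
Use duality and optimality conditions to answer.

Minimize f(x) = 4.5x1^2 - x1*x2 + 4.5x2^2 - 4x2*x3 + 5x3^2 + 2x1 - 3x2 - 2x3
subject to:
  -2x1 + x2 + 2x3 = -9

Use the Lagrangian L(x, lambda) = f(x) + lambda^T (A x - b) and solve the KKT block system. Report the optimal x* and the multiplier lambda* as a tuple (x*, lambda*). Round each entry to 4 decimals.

Form the Lagrangian:
  L(x, lambda) = (1/2) x^T Q x + c^T x + lambda^T (A x - b)
Stationarity (grad_x L = 0): Q x + c + A^T lambda = 0.
Primal feasibility: A x = b.

This gives the KKT block system:
  [ Q   A^T ] [ x     ]   [-c ]
  [ A    0  ] [ lambda ] = [ b ]

Solving the linear system:
  x*      = (1.6067, -1.4473, -2.1697)
  lambda* = (8.9537)
  f(x*)   = 46.2391

x* = (1.6067, -1.4473, -2.1697), lambda* = (8.9537)


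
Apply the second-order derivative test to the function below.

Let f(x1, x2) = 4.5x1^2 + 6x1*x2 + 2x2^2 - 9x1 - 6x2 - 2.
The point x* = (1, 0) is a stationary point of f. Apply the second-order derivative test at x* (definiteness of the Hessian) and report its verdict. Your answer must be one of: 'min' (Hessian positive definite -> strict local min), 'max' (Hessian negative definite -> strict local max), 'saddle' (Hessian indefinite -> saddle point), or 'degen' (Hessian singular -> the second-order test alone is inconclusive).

Compute the Hessian H = grad^2 f:
  H = [[9, 6], [6, 4]]
Verify stationarity: grad f(x*) = H x* + g = (0, 0).
Eigenvalues of H: 0, 13.
H has a zero eigenvalue (singular; positive semidefinite but not definite), so H is neither positive definite, negative definite, nor indefinite. The second-order test alone is inconclusive -> degen.
(Indeed, f is constant along the null direction of H through x*, so x* is not a strict local extremum.)

degen


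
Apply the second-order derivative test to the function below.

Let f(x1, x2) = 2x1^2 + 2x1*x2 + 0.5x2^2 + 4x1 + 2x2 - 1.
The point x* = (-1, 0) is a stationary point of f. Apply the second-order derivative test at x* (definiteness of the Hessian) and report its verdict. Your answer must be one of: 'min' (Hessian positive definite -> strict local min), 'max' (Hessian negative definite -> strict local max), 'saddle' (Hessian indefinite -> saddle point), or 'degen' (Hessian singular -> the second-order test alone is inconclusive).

Compute the Hessian H = grad^2 f:
  H = [[4, 2], [2, 1]]
Verify stationarity: grad f(x*) = H x* + g = (0, 0).
Eigenvalues of H: 0, 5.
H has a zero eigenvalue (singular; positive semidefinite but not definite), so H is neither positive definite, negative definite, nor indefinite. The second-order test alone is inconclusive -> degen.
(Indeed, f is constant along the null direction of H through x*, so x* is not a strict local extremum.)

degen


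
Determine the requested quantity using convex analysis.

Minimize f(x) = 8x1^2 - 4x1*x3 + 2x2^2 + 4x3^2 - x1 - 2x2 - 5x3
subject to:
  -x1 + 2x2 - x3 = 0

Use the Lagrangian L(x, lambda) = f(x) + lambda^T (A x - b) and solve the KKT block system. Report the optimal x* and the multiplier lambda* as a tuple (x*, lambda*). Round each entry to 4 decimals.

Form the Lagrangian:
  L(x, lambda) = (1/2) x^T Q x + c^T x + lambda^T (A x - b)
Stationarity (grad_x L = 0): Q x + c + A^T lambda = 0.
Primal feasibility: A x = b.

This gives the KKT block system:
  [ Q   A^T ] [ x     ]   [-c ]
  [ A    0  ] [ lambda ] = [ b ]

Solving the linear system:
  x*      = (0.25, 0.5, 0.75)
  lambda* = (0)
  f(x*)   = -2.5

x* = (0.25, 0.5, 0.75), lambda* = (0)


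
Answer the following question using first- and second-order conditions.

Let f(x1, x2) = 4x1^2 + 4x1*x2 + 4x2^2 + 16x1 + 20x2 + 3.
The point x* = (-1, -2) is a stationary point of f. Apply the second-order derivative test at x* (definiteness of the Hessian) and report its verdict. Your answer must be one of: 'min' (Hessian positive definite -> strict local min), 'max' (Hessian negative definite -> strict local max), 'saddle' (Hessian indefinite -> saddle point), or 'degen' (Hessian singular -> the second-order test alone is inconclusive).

Compute the Hessian H = grad^2 f:
  H = [[8, 4], [4, 8]]
Verify stationarity: grad f(x*) = H x* + g = (0, 0).
Eigenvalues of H: 4, 12.
Both eigenvalues > 0, so H is positive definite -> x* is a strict local min.

min


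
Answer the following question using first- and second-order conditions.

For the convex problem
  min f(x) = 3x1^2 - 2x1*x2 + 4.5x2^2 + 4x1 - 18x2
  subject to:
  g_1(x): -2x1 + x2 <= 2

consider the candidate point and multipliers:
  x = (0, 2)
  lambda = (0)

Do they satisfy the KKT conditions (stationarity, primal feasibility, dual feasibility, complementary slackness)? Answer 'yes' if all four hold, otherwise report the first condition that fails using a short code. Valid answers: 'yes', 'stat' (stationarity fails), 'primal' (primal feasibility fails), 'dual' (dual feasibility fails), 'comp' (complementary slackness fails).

Gradient of f: grad f(x) = Q x + c = (0, 0)
Constraint values g_i(x) = a_i^T x - b_i:
  g_1((0, 2)) = 0
Stationarity residual: grad f(x) + sum_i lambda_i a_i = (0, 0)
  -> stationarity OK
Primal feasibility (all g_i <= 0): OK
Dual feasibility (all lambda_i >= 0): OK
Complementary slackness (lambda_i * g_i(x) = 0 for all i): OK

Verdict: yes, KKT holds.

yes


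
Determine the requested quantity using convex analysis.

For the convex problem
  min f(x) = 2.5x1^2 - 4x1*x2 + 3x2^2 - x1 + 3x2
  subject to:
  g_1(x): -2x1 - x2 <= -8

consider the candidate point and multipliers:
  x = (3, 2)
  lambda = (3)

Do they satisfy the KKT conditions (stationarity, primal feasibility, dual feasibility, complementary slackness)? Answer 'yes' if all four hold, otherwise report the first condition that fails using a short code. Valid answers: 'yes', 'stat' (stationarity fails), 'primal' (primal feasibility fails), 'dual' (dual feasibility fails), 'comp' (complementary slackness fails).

Gradient of f: grad f(x) = Q x + c = (6, 3)
Constraint values g_i(x) = a_i^T x - b_i:
  g_1((3, 2)) = 0
Stationarity residual: grad f(x) + sum_i lambda_i a_i = (0, 0)
  -> stationarity OK
Primal feasibility (all g_i <= 0): OK
Dual feasibility (all lambda_i >= 0): OK
Complementary slackness (lambda_i * g_i(x) = 0 for all i): OK

Verdict: yes, KKT holds.

yes


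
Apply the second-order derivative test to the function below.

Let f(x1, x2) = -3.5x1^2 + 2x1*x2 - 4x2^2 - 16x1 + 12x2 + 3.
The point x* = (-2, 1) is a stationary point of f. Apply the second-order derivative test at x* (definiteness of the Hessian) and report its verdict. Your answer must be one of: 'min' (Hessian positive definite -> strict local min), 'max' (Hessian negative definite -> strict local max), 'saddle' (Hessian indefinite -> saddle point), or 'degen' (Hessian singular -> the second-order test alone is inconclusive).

Compute the Hessian H = grad^2 f:
  H = [[-7, 2], [2, -8]]
Verify stationarity: grad f(x*) = H x* + g = (0, 0).
Eigenvalues of H: -9.5616, -5.4384.
Both eigenvalues < 0, so H is negative definite -> x* is a strict local max.

max


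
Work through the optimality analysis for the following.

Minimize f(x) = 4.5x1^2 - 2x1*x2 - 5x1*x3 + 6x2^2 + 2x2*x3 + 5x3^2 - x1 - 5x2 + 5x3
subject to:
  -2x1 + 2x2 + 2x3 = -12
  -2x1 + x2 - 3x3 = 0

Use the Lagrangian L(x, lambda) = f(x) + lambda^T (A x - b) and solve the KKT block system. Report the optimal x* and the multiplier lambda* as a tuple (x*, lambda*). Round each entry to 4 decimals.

Form the Lagrangian:
  L(x, lambda) = (1/2) x^T Q x + c^T x + lambda^T (A x - b)
Stationarity (grad_x L = 0): Q x + c + A^T lambda = 0.
Primal feasibility: A x = b.

This gives the KKT block system:
  [ Q   A^T ] [ x     ]   [-c ]
  [ A    0  ] [ lambda ] = [ b ]

Solving the linear system:
  x*      = (2.3249, -1.5939, -2.0812)
  lambda* = (16.1802, 0.5787)
  f(x*)   = 94.7005

x* = (2.3249, -1.5939, -2.0812), lambda* = (16.1802, 0.5787)


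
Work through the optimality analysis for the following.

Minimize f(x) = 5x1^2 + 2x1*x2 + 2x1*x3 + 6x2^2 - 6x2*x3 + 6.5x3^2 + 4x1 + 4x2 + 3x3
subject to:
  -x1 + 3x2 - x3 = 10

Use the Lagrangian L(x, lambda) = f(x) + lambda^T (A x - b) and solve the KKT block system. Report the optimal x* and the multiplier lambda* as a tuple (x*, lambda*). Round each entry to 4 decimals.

Form the Lagrangian:
  L(x, lambda) = (1/2) x^T Q x + c^T x + lambda^T (A x - b)
Stationarity (grad_x L = 0): Q x + c + A^T lambda = 0.
Primal feasibility: A x = b.

This gives the KKT block system:
  [ Q   A^T ] [ x     ]   [-c ]
  [ A    0  ] [ lambda ] = [ b ]

Solving the linear system:
  x*      = (-2.0998, 2.8441, 0.6322)
  lambda* = (-10.0455)
  f(x*)   = 52.6646

x* = (-2.0998, 2.8441, 0.6322), lambda* = (-10.0455)


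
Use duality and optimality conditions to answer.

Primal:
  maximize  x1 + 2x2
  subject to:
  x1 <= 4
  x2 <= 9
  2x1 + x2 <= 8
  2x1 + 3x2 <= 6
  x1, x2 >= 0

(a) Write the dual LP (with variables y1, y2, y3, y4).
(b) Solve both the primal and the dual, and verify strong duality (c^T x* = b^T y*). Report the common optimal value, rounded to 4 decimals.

The standard primal-dual pair for 'max c^T x s.t. A x <= b, x >= 0' is:
  Dual:  min b^T y  s.t.  A^T y >= c,  y >= 0.

So the dual LP is:
  minimize  4y1 + 9y2 + 8y3 + 6y4
  subject to:
    y1 + 2y3 + 2y4 >= 1
    y2 + y3 + 3y4 >= 2
    y1, y2, y3, y4 >= 0

Solving the primal: x* = (0, 2).
  primal value c^T x* = 4.
Solving the dual: y* = (0, 0, 0, 0.6667).
  dual value b^T y* = 4.
Strong duality: c^T x* = b^T y*. Confirmed.

4


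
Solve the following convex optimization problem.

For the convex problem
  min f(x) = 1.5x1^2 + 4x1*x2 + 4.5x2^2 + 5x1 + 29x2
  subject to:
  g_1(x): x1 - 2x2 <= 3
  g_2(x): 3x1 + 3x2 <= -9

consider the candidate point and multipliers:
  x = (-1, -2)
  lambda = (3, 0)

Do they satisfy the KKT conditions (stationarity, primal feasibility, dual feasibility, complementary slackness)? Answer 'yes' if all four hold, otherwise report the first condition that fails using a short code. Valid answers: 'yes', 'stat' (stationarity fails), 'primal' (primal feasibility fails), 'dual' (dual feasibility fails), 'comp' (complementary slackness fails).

Gradient of f: grad f(x) = Q x + c = (-6, 7)
Constraint values g_i(x) = a_i^T x - b_i:
  g_1((-1, -2)) = 0
  g_2((-1, -2)) = 0
Stationarity residual: grad f(x) + sum_i lambda_i a_i = (-3, 1)
  -> stationarity FAILS
Primal feasibility (all g_i <= 0): OK
Dual feasibility (all lambda_i >= 0): OK
Complementary slackness (lambda_i * g_i(x) = 0 for all i): OK

Verdict: the first failing condition is stationarity -> stat.

stat


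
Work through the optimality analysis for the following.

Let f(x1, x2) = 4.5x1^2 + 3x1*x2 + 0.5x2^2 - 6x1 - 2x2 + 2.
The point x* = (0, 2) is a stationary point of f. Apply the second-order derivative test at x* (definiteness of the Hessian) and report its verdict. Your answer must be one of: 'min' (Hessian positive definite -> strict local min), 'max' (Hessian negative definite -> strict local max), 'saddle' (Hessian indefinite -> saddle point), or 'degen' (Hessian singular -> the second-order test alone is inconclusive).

Compute the Hessian H = grad^2 f:
  H = [[9, 3], [3, 1]]
Verify stationarity: grad f(x*) = H x* + g = (0, 0).
Eigenvalues of H: 0, 10.
H has a zero eigenvalue (singular; positive semidefinite but not definite), so H is neither positive definite, negative definite, nor indefinite. The second-order test alone is inconclusive -> degen.
(Indeed, f is constant along the null direction of H through x*, so x* is not a strict local extremum.)

degen


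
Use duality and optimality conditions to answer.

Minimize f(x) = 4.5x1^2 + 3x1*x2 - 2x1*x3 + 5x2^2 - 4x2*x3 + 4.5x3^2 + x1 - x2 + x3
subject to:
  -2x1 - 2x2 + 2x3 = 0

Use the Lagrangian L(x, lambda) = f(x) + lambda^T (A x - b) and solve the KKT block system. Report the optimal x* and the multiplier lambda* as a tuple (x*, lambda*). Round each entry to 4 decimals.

Form the Lagrangian:
  L(x, lambda) = (1/2) x^T Q x + c^T x + lambda^T (A x - b)
Stationarity (grad_x L = 0): Q x + c + A^T lambda = 0.
Primal feasibility: A x = b.

This gives the KKT block system:
  [ Q   A^T ] [ x     ]   [-c ]
  [ A    0  ] [ lambda ] = [ b ]

Solving the linear system:
  x*      = (-0.1864, 0.1017, -0.0847)
  lambda* = (-0.1017)
  f(x*)   = -0.1864

x* = (-0.1864, 0.1017, -0.0847), lambda* = (-0.1017)


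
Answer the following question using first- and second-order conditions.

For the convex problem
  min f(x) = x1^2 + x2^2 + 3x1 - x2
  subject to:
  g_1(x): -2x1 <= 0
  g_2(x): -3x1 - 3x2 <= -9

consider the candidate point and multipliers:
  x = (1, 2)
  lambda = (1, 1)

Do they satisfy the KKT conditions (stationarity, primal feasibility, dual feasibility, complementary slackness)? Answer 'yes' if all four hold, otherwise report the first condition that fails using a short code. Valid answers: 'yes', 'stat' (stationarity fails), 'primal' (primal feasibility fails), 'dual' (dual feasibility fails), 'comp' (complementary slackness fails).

Gradient of f: grad f(x) = Q x + c = (5, 3)
Constraint values g_i(x) = a_i^T x - b_i:
  g_1((1, 2)) = -2
  g_2((1, 2)) = 0
Stationarity residual: grad f(x) + sum_i lambda_i a_i = (0, 0)
  -> stationarity OK
Primal feasibility (all g_i <= 0): OK
Dual feasibility (all lambda_i >= 0): OK
Complementary slackness (lambda_i * g_i(x) = 0 for all i): FAILS

Verdict: the first failing condition is complementary_slackness -> comp.

comp


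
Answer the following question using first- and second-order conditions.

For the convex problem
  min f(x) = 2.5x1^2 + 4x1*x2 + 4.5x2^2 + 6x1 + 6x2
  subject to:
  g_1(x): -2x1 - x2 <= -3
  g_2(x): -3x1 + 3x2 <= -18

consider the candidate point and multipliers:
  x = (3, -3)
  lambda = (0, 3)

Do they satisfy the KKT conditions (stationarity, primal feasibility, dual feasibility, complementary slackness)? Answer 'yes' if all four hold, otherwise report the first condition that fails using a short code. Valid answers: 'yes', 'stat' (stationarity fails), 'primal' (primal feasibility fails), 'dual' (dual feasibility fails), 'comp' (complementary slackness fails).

Gradient of f: grad f(x) = Q x + c = (9, -9)
Constraint values g_i(x) = a_i^T x - b_i:
  g_1((3, -3)) = 0
  g_2((3, -3)) = 0
Stationarity residual: grad f(x) + sum_i lambda_i a_i = (0, 0)
  -> stationarity OK
Primal feasibility (all g_i <= 0): OK
Dual feasibility (all lambda_i >= 0): OK
Complementary slackness (lambda_i * g_i(x) = 0 for all i): OK

Verdict: yes, KKT holds.

yes


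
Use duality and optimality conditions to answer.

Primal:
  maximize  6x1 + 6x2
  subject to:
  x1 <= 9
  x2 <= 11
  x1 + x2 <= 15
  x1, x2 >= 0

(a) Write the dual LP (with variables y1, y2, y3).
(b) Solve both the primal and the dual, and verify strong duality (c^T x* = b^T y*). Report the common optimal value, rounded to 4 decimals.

The standard primal-dual pair for 'max c^T x s.t. A x <= b, x >= 0' is:
  Dual:  min b^T y  s.t.  A^T y >= c,  y >= 0.

So the dual LP is:
  minimize  9y1 + 11y2 + 15y3
  subject to:
    y1 + y3 >= 6
    y2 + y3 >= 6
    y1, y2, y3 >= 0

Solving the primal: x* = (4, 11).
  primal value c^T x* = 90.
Solving the dual: y* = (0, 0, 6).
  dual value b^T y* = 90.
Strong duality: c^T x* = b^T y*. Confirmed.

90


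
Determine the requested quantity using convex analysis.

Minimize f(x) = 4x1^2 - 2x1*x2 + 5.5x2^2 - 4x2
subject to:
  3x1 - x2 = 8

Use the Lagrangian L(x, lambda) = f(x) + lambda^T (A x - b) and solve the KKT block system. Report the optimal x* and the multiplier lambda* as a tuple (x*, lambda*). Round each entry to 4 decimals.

Form the Lagrangian:
  L(x, lambda) = (1/2) x^T Q x + c^T x + lambda^T (A x - b)
Stationarity (grad_x L = 0): Q x + c + A^T lambda = 0.
Primal feasibility: A x = b.

This gives the KKT block system:
  [ Q   A^T ] [ x     ]   [-c ]
  [ A    0  ] [ lambda ] = [ b ]

Solving the linear system:
  x*      = (2.7368, 0.2105)
  lambda* = (-7.1579)
  f(x*)   = 28.2105

x* = (2.7368, 0.2105), lambda* = (-7.1579)


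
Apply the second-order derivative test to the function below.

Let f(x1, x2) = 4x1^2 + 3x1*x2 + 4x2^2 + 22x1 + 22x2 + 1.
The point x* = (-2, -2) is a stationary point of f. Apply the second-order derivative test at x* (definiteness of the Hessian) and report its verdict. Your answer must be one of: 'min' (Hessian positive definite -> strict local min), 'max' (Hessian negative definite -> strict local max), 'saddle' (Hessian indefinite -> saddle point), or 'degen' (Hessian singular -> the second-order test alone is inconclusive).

Compute the Hessian H = grad^2 f:
  H = [[8, 3], [3, 8]]
Verify stationarity: grad f(x*) = H x* + g = (0, 0).
Eigenvalues of H: 5, 11.
Both eigenvalues > 0, so H is positive definite -> x* is a strict local min.

min


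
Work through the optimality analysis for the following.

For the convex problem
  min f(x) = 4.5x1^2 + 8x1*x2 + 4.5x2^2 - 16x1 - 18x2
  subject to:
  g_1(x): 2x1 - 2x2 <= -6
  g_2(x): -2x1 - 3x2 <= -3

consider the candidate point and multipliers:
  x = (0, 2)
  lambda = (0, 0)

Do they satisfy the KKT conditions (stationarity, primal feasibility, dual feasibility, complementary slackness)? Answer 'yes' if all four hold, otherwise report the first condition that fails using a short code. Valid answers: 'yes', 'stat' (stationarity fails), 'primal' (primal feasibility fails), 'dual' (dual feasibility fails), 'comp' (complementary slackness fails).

Gradient of f: grad f(x) = Q x + c = (0, 0)
Constraint values g_i(x) = a_i^T x - b_i:
  g_1((0, 2)) = 2
  g_2((0, 2)) = -3
Stationarity residual: grad f(x) + sum_i lambda_i a_i = (0, 0)
  -> stationarity OK
Primal feasibility (all g_i <= 0): FAILS
Dual feasibility (all lambda_i >= 0): OK
Complementary slackness (lambda_i * g_i(x) = 0 for all i): OK

Verdict: the first failing condition is primal_feasibility -> primal.

primal


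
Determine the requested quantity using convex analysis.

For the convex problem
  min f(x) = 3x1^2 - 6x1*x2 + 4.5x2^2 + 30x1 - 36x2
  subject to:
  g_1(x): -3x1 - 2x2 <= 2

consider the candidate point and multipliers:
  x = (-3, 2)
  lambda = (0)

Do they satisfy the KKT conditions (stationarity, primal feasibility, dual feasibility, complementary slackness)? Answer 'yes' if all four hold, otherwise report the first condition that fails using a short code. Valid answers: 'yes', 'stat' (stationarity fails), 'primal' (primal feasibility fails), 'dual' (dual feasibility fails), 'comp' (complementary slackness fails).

Gradient of f: grad f(x) = Q x + c = (0, 0)
Constraint values g_i(x) = a_i^T x - b_i:
  g_1((-3, 2)) = 3
Stationarity residual: grad f(x) + sum_i lambda_i a_i = (0, 0)
  -> stationarity OK
Primal feasibility (all g_i <= 0): FAILS
Dual feasibility (all lambda_i >= 0): OK
Complementary slackness (lambda_i * g_i(x) = 0 for all i): OK

Verdict: the first failing condition is primal_feasibility -> primal.

primal


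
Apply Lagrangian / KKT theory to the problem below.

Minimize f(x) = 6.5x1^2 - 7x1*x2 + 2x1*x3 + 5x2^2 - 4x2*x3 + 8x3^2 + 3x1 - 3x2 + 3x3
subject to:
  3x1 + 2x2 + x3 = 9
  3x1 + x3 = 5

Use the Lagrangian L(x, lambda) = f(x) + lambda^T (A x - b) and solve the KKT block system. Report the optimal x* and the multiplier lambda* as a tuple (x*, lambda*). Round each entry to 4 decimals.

Form the Lagrangian:
  L(x, lambda) = (1/2) x^T Q x + c^T x + lambda^T (A x - b)
Stationarity (grad_x L = 0): Q x + c + A^T lambda = 0.
Primal feasibility: A x = b.

This gives the KKT block system:
  [ Q   A^T ] [ x     ]   [-c ]
  [ A    0  ] [ lambda ] = [ b ]

Solving the linear system:
  x*      = (1.5586, 2, 0.3241)
  lambda* = (-2.3966, -0.9069)
  f(x*)   = 12.8759

x* = (1.5586, 2, 0.3241), lambda* = (-2.3966, -0.9069)


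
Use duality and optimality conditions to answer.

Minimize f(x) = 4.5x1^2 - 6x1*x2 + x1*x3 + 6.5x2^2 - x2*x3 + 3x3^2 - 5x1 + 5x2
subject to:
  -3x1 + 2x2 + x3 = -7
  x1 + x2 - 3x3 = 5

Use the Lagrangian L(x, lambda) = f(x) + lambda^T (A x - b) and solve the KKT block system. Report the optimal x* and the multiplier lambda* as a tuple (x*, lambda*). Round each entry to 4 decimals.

Form the Lagrangian:
  L(x, lambda) = (1/2) x^T Q x + c^T x + lambda^T (A x - b)
Stationarity (grad_x L = 0): Q x + c + A^T lambda = 0.
Primal feasibility: A x = b.

This gives the KKT block system:
  [ Q   A^T ] [ x     ]   [-c ]
  [ A    0  ] [ lambda ] = [ b ]

Solving the linear system:
  x*      = (1.8489, -0.1727, -1.108)
  lambda* = (3.7598, -0.2888)
  f(x*)   = 8.8273

x* = (1.8489, -0.1727, -1.108), lambda* = (3.7598, -0.2888)


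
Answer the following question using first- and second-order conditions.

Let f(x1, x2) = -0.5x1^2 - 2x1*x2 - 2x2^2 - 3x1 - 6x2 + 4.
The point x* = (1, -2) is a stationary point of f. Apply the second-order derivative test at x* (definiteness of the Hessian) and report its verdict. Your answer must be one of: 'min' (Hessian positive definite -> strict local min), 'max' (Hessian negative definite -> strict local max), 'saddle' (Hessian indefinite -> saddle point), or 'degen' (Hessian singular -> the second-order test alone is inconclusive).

Compute the Hessian H = grad^2 f:
  H = [[-1, -2], [-2, -4]]
Verify stationarity: grad f(x*) = H x* + g = (0, 0).
Eigenvalues of H: -5, 0.
H has a zero eigenvalue (singular; negative semidefinite but not definite), so H is neither positive definite, negative definite, nor indefinite. The second-order test alone is inconclusive -> degen.
(Indeed, f is constant along the null direction of H through x*, so x* is not a strict local extremum.)

degen


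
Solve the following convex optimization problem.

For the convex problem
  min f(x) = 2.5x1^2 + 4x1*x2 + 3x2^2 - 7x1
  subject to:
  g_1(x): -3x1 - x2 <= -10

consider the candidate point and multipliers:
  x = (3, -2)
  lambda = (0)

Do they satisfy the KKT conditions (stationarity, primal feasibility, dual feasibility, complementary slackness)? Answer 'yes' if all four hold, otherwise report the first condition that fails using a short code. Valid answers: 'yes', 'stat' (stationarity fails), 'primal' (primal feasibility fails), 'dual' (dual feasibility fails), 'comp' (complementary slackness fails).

Gradient of f: grad f(x) = Q x + c = (0, 0)
Constraint values g_i(x) = a_i^T x - b_i:
  g_1((3, -2)) = 3
Stationarity residual: grad f(x) + sum_i lambda_i a_i = (0, 0)
  -> stationarity OK
Primal feasibility (all g_i <= 0): FAILS
Dual feasibility (all lambda_i >= 0): OK
Complementary slackness (lambda_i * g_i(x) = 0 for all i): OK

Verdict: the first failing condition is primal_feasibility -> primal.

primal


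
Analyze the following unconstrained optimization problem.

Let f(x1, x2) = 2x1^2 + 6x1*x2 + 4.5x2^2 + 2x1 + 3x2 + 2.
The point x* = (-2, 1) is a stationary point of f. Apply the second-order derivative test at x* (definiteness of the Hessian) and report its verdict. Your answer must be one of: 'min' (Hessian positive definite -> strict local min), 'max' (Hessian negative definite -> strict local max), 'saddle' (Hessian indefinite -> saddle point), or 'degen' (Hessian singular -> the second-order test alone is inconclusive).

Compute the Hessian H = grad^2 f:
  H = [[4, 6], [6, 9]]
Verify stationarity: grad f(x*) = H x* + g = (0, 0).
Eigenvalues of H: 0, 13.
H has a zero eigenvalue (singular; positive semidefinite but not definite), so H is neither positive definite, negative definite, nor indefinite. The second-order test alone is inconclusive -> degen.
(Indeed, f is constant along the null direction of H through x*, so x* is not a strict local extremum.)

degen


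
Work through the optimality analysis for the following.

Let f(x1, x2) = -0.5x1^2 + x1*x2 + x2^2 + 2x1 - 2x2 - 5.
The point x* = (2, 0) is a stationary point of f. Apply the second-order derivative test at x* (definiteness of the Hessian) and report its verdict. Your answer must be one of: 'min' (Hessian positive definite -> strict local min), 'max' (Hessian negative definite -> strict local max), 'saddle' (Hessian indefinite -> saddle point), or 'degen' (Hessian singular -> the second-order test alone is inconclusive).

Compute the Hessian H = grad^2 f:
  H = [[-1, 1], [1, 2]]
Verify stationarity: grad f(x*) = H x* + g = (0, 0).
Eigenvalues of H: -1.3028, 2.3028.
Eigenvalues have mixed signs, so H is indefinite -> x* is a saddle point.

saddle


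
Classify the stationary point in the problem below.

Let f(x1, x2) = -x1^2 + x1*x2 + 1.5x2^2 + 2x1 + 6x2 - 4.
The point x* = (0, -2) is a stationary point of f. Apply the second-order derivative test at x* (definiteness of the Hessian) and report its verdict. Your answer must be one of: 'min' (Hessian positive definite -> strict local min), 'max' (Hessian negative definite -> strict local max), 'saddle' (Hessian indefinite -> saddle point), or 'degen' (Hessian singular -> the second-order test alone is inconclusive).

Compute the Hessian H = grad^2 f:
  H = [[-2, 1], [1, 3]]
Verify stationarity: grad f(x*) = H x* + g = (0, 0).
Eigenvalues of H: -2.1926, 3.1926.
Eigenvalues have mixed signs, so H is indefinite -> x* is a saddle point.

saddle


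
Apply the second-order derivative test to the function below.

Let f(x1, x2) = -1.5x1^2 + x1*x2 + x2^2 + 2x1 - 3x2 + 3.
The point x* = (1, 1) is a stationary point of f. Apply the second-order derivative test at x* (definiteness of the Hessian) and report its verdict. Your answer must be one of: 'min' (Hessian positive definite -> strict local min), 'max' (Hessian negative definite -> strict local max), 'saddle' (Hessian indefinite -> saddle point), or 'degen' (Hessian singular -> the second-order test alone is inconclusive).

Compute the Hessian H = grad^2 f:
  H = [[-3, 1], [1, 2]]
Verify stationarity: grad f(x*) = H x* + g = (0, 0).
Eigenvalues of H: -3.1926, 2.1926.
Eigenvalues have mixed signs, so H is indefinite -> x* is a saddle point.

saddle


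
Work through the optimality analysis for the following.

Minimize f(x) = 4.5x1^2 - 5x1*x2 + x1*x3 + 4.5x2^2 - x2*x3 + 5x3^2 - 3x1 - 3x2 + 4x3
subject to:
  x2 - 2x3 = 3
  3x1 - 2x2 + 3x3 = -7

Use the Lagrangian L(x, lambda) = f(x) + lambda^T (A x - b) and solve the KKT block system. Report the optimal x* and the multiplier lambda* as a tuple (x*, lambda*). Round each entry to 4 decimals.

Form the Lagrangian:
  L(x, lambda) = (1/2) x^T Q x + c^T x + lambda^T (A x - b)
Stationarity (grad_x L = 0): Q x + c + A^T lambda = 0.
Primal feasibility: A x = b.

This gives the KKT block system:
  [ Q   A^T ] [ x     ]   [-c ]
  [ A    0  ] [ lambda ] = [ b ]

Solving the linear system:
  x*      = (-0.7387, 0.5676, -1.2162)
  lambda* = (2.1171, 4.5676)
  f(x*)   = 10.6351

x* = (-0.7387, 0.5676, -1.2162), lambda* = (2.1171, 4.5676)


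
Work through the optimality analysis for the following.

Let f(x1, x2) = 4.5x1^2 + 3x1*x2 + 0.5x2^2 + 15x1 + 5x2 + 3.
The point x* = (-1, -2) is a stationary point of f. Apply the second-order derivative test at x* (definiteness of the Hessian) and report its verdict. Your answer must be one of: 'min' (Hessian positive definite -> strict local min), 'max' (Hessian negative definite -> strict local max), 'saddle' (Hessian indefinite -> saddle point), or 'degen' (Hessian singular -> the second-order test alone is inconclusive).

Compute the Hessian H = grad^2 f:
  H = [[9, 3], [3, 1]]
Verify stationarity: grad f(x*) = H x* + g = (0, 0).
Eigenvalues of H: 0, 10.
H has a zero eigenvalue (singular; positive semidefinite but not definite), so H is neither positive definite, negative definite, nor indefinite. The second-order test alone is inconclusive -> degen.
(Indeed, f is constant along the null direction of H through x*, so x* is not a strict local extremum.)

degen


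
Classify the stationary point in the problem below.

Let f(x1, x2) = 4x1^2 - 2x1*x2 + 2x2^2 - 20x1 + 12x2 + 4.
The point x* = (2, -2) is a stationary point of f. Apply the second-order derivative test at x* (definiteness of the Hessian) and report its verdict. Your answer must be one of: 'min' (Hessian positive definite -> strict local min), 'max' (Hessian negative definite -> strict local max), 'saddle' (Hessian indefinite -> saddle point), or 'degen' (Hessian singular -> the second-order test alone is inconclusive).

Compute the Hessian H = grad^2 f:
  H = [[8, -2], [-2, 4]]
Verify stationarity: grad f(x*) = H x* + g = (0, 0).
Eigenvalues of H: 3.1716, 8.8284.
Both eigenvalues > 0, so H is positive definite -> x* is a strict local min.

min


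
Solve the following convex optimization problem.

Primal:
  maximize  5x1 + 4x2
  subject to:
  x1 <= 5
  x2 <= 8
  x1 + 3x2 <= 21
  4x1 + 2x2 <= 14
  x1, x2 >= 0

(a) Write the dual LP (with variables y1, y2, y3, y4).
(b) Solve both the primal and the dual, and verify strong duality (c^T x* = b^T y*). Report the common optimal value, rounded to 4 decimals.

The standard primal-dual pair for 'max c^T x s.t. A x <= b, x >= 0' is:
  Dual:  min b^T y  s.t.  A^T y >= c,  y >= 0.

So the dual LP is:
  minimize  5y1 + 8y2 + 21y3 + 14y4
  subject to:
    y1 + y3 + 4y4 >= 5
    y2 + 3y3 + 2y4 >= 4
    y1, y2, y3, y4 >= 0

Solving the primal: x* = (0, 7).
  primal value c^T x* = 28.
Solving the dual: y* = (0, 0, 0, 2).
  dual value b^T y* = 28.
Strong duality: c^T x* = b^T y*. Confirmed.

28


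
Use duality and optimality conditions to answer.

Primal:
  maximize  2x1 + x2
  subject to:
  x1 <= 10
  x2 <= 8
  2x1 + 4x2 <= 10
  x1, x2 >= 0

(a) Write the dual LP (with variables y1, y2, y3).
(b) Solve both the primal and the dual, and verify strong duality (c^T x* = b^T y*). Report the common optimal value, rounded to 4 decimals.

The standard primal-dual pair for 'max c^T x s.t. A x <= b, x >= 0' is:
  Dual:  min b^T y  s.t.  A^T y >= c,  y >= 0.

So the dual LP is:
  minimize  10y1 + 8y2 + 10y3
  subject to:
    y1 + 2y3 >= 2
    y2 + 4y3 >= 1
    y1, y2, y3 >= 0

Solving the primal: x* = (5, 0).
  primal value c^T x* = 10.
Solving the dual: y* = (0, 0, 1).
  dual value b^T y* = 10.
Strong duality: c^T x* = b^T y*. Confirmed.

10


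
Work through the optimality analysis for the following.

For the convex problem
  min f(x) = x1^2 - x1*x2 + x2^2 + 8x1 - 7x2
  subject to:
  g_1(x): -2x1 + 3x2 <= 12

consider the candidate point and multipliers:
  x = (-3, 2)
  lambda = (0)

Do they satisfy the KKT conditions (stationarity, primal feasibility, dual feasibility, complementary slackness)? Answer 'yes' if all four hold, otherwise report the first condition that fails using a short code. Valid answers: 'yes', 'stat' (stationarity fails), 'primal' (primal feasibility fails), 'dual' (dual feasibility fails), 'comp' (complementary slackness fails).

Gradient of f: grad f(x) = Q x + c = (0, 0)
Constraint values g_i(x) = a_i^T x - b_i:
  g_1((-3, 2)) = 0
Stationarity residual: grad f(x) + sum_i lambda_i a_i = (0, 0)
  -> stationarity OK
Primal feasibility (all g_i <= 0): OK
Dual feasibility (all lambda_i >= 0): OK
Complementary slackness (lambda_i * g_i(x) = 0 for all i): OK

Verdict: yes, KKT holds.

yes


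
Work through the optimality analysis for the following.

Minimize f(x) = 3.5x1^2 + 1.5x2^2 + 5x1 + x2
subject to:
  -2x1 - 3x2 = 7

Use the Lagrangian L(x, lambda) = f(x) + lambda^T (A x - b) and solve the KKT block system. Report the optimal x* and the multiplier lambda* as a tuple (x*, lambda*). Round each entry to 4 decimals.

Form the Lagrangian:
  L(x, lambda) = (1/2) x^T Q x + c^T x + lambda^T (A x - b)
Stationarity (grad_x L = 0): Q x + c + A^T lambda = 0.
Primal feasibility: A x = b.

This gives the KKT block system:
  [ Q   A^T ] [ x     ]   [-c ]
  [ A    0  ] [ lambda ] = [ b ]

Solving the linear system:
  x*      = (-1.08, -1.6133)
  lambda* = (-1.28)
  f(x*)   = 0.9733

x* = (-1.08, -1.6133), lambda* = (-1.28)


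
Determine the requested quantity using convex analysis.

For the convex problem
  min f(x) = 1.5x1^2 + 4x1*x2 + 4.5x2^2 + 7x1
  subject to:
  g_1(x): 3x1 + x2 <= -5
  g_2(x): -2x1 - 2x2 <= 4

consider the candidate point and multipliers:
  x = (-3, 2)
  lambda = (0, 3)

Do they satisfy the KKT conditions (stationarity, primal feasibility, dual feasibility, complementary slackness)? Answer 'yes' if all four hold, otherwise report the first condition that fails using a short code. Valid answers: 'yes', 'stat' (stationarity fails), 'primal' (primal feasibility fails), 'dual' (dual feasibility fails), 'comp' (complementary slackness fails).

Gradient of f: grad f(x) = Q x + c = (6, 6)
Constraint values g_i(x) = a_i^T x - b_i:
  g_1((-3, 2)) = -2
  g_2((-3, 2)) = -2
Stationarity residual: grad f(x) + sum_i lambda_i a_i = (0, 0)
  -> stationarity OK
Primal feasibility (all g_i <= 0): OK
Dual feasibility (all lambda_i >= 0): OK
Complementary slackness (lambda_i * g_i(x) = 0 for all i): FAILS

Verdict: the first failing condition is complementary_slackness -> comp.

comp


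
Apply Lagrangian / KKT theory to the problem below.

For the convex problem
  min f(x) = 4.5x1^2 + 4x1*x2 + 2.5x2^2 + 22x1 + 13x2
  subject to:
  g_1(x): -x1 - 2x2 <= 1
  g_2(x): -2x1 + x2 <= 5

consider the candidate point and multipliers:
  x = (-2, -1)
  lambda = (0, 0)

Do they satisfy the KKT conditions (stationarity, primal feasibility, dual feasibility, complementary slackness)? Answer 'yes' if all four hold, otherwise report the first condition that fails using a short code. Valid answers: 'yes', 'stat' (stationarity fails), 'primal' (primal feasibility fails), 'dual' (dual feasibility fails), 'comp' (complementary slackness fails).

Gradient of f: grad f(x) = Q x + c = (0, 0)
Constraint values g_i(x) = a_i^T x - b_i:
  g_1((-2, -1)) = 3
  g_2((-2, -1)) = -2
Stationarity residual: grad f(x) + sum_i lambda_i a_i = (0, 0)
  -> stationarity OK
Primal feasibility (all g_i <= 0): FAILS
Dual feasibility (all lambda_i >= 0): OK
Complementary slackness (lambda_i * g_i(x) = 0 for all i): OK

Verdict: the first failing condition is primal_feasibility -> primal.

primal


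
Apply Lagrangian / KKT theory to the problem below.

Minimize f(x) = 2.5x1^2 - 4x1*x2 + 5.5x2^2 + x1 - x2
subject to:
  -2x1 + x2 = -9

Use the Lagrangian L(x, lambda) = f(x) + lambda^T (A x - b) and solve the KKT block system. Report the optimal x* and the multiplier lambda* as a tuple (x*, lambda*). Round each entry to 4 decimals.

Form the Lagrangian:
  L(x, lambda) = (1/2) x^T Q x + c^T x + lambda^T (A x - b)
Stationarity (grad_x L = 0): Q x + c + A^T lambda = 0.
Primal feasibility: A x = b.

This gives the KKT block system:
  [ Q   A^T ] [ x     ]   [-c ]
  [ A    0  ] [ lambda ] = [ b ]

Solving the linear system:
  x*      = (4.9394, 0.8788)
  lambda* = (11.0909)
  f(x*)   = 51.9394

x* = (4.9394, 0.8788), lambda* = (11.0909)
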